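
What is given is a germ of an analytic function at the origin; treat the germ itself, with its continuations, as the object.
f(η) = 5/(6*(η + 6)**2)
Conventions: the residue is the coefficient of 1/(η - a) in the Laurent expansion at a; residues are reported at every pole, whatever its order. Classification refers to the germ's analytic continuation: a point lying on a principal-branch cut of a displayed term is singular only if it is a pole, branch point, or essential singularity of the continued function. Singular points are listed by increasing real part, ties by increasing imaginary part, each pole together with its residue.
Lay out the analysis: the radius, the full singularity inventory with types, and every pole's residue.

Radius of convergence at 0: 6.
At -6: a pole of order 2; residue 0.

Denominator factor (η + 6)^2: pole of order 2 at -6, modulus 6.
The radius of convergence is the smallest modulus among the singular points: 6.
At the order-2 pole -6 set g(η) = (η - (-6))^2*f(η) = 5/6.
Order-2 pole: residue = g'(a); g'(-6) = 0, so the residue is 0.


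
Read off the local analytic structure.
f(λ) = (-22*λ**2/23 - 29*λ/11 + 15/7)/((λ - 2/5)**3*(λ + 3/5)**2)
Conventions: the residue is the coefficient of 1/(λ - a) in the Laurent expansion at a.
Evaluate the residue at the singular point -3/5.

The residue is -383087/44275.

At the order-2 pole -3/5 set g(λ) = (λ - (-3/5))^2*f(λ) = (-22*λ**2/23 - 29*λ/11 + 15/7)/(λ - 2/5)**3.
Order-2 pole: residue = g'(a); g'(-3/5) = -383087/44275, so the residue is -383087/44275.


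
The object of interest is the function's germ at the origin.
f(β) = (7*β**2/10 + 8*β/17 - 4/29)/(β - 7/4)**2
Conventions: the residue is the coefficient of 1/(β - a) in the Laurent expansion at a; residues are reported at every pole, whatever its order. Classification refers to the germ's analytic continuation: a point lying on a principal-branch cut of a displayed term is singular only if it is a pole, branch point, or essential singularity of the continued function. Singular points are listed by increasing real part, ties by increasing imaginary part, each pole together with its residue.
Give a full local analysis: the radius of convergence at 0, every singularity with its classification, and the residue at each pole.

Radius of convergence at 0: 7/4.
At 7/4: a pole of order 2; residue 993/340.

Denominator factor (β - 7/4)^2: pole of order 2 at 7/4, modulus 7/4.
The radius of convergence is the smallest modulus among the singular points: 7/4.
At the order-2 pole 7/4 set g(β) = (β - (7/4))^2*f(β) = 7*β**2/10 + 8*β/17 - 4/29.
Order-2 pole: residue = g'(a); g'(7/4) = 993/340, so the residue is 993/340.


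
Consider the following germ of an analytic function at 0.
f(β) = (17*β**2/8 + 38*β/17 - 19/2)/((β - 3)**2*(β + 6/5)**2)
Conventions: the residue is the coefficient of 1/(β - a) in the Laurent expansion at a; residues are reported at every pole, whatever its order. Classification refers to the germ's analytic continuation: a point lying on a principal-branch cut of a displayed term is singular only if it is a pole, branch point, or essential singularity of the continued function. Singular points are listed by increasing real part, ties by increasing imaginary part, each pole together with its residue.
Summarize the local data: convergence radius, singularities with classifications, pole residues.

Radius of convergence at 0: 6/5.
At -6/5: a pole of order 2; residue -128675/314874.
At 3: a pole of order 2; residue 128675/314874.

Denominator factor (β + 6/5)^2: pole of order 2 at -6/5, modulus 6/5.
Denominator factor (β - 3)^2: pole of order 2 at 3, modulus 3.
The radius of convergence is the smallest modulus among the singular points: 6/5.
At the order-2 pole -6/5 set g(β) = (β - (-6/5))^2*f(β) = (17*β**2/8 + 38*β/17 - 19/2)/(β - 3)**2.
Order-2 pole: residue = g'(a); g'(-6/5) = -128675/314874, so the residue is -128675/314874.
At the order-2 pole 3 set g(β) = (β - (3))^2*f(β) = (17*β**2/8 + 38*β/17 - 19/2)/(β + 6/5)**2.
Order-2 pole: residue = g'(a); g'(3) = 128675/314874, so the residue is 128675/314874.
List the singular points by increasing real part (a conjugate pair: the negative imaginary part first).


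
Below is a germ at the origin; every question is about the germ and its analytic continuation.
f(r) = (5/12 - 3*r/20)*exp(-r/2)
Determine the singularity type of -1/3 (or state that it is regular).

The point is a regular point.

There is no denominator, hence no pole anywhere.
The factor exp(-r/2) is entire.
So the germ continues analytically to -1/3.


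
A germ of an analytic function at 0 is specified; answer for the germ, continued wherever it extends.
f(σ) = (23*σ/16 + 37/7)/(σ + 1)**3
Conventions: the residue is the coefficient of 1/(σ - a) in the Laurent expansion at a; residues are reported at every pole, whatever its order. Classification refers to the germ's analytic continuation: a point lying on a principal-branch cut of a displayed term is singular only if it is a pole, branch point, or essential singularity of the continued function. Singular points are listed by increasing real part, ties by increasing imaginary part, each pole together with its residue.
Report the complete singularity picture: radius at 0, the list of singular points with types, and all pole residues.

Radius of convergence at 0: 1.
At -1: a pole of order 3; residue 0.

Denominator factor (σ + 1)^3: pole of order 3 at -1, modulus 1.
The radius of convergence is the smallest modulus among the singular points: 1.
At the order-3 pole -1 set g(σ) = (σ - (-1))^3*f(σ) = 23*σ/16 + 37/7.
Order-3 pole: residue = g''(a)/2; g''(-1) = 0, so the residue is 0.


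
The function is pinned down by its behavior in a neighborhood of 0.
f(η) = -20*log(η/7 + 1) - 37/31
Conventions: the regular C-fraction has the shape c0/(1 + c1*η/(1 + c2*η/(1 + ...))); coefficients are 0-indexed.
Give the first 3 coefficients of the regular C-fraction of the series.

Taylor coefficients (expand at 0): a_0 = -37/31, a_1 = -20/7, a_2 = 10/49.
c0 = a_0 = -37/31. Peel one level at a time: if S = 1 + c*η/S' with S'(0) = 1, then c is the η-coefficient of S and S' = c*η/(S - 1).
S_1 = c0/f = 1 + (-620/259)*η + (395870/67081)*η^2 + ...; c1 = -620/259.
S_2 = c1*η/(S_1 - 1) = 1 + (1277/518)*η + ...; c2 = 1277/518.

The regular C-fraction coefficients are [-37/31, -620/259, 1277/518].


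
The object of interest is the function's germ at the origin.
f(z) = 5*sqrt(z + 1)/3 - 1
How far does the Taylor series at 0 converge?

Branch term (5/3)*sqrt(1 - z/(-1)): its argument vanishes at z = -1, a square-root branch point, modulus 1.
The radius of convergence is the smallest modulus among the singular points: 1.

The radius of convergence is 1.


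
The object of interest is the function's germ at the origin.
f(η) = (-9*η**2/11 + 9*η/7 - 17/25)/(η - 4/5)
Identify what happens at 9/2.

The point is a regular point.

Denominator factors: η - 4/5 = 37/10 at η = 9/2 — none vanishes.
So the germ continues analytically to 9/2.


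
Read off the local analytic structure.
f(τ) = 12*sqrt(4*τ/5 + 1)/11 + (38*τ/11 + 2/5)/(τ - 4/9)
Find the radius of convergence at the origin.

The radius of convergence is 4/9.

Denominator factor (τ - 4/9): pole of order 1 at 4/9, modulus 4/9.
Branch term (12/11)*sqrt(1 - τ/(-5/4)): its argument vanishes at τ = -5/4, a square-root branch point, modulus 5/4.
The radius of convergence is the smallest modulus among the singular points: 4/9.


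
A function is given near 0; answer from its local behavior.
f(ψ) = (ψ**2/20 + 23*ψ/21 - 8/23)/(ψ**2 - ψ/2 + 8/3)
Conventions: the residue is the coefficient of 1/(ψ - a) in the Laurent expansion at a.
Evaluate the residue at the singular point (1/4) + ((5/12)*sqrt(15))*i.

The residue is (941/1680) + ((15541/966000)*sqrt(15))*i.

The factor ψ**2 - ψ/2 + 8/3 splits as (ψ - a)(ψ - a') with a = (1/4) + ((5/12)*sqrt(15))*i, a' = (1/4) - ((5/12)*sqrt(15))*i. At the order-1 pole a set g(ψ) = (ψ - a)*f(ψ) = [ψ**2/20 + 23*ψ/21 - 8/23] / (ψ - a').
Simple pole: residue = g(a) at a = (1/4) + ((5/12)*sqrt(15))*i, which is (941/1680) + ((15541/966000)*sqrt(15))*i.


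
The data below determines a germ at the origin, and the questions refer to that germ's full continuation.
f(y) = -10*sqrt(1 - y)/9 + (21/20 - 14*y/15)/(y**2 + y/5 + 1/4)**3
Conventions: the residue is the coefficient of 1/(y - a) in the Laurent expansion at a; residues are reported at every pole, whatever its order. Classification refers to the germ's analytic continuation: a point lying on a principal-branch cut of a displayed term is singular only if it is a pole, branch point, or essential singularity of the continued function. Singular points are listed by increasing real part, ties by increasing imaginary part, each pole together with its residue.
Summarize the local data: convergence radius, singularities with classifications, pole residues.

Radius of convergence at 0: 1/2.
At (-1/10) - ((1/5)*sqrt(6))*i: a pole of order 3; residue ((42875/13824)*sqrt(6))*i.
At (-1/10) + ((1/5)*sqrt(6))*i: a pole of order 3; residue -((42875/13824)*sqrt(6))*i.
At 1: an algebraic (square-root) branch point.


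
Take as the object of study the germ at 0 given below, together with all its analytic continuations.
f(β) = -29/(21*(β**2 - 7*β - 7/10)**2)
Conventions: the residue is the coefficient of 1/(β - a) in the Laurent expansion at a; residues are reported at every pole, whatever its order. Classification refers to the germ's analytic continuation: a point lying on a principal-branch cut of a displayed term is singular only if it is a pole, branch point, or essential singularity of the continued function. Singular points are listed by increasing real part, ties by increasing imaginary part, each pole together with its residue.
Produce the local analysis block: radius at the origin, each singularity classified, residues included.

Denominator factor (β**2 - 7*β - 7/10)^2: discriminant 259/5, real irrational roots 7/2 + (1/10)*sqrt(1295) and 7/2 - (1/10)*sqrt(1295); poles of order 2, moduli 7/2 + (1/10)*sqrt(1295) and -7/2 + (1/10)*sqrt(1295).
The radius of convergence is the smallest modulus among the singular points: -7/2 + (1/10)*sqrt(1295).
The factor β**2 - 7*β - 7/10 splits as (β - a)(β - a') with a = 7/2 - (1/10)*sqrt(1295), a' = 7/2 + (1/10)*sqrt(1295). At the order-2 pole a set g(β) = (β - a)^2*f(β) = [-29/21] / (β - a')^2.
Order-2 pole: residue = g'(a); g'(7/2 - (1/10)*sqrt(1295)) = -(290/1408701)*sqrt(1295), so the residue is -(290/1408701)*sqrt(1295).
The factor β**2 - 7*β - 7/10 splits as (β - a)(β - a') with a = 7/2 + (1/10)*sqrt(1295), a' = 7/2 - (1/10)*sqrt(1295). At the order-2 pole a set g(β) = (β - a)^2*f(β) = [-29/21] / (β - a')^2.
Order-2 pole: residue = g'(a); g'(7/2 + (1/10)*sqrt(1295)) = (290/1408701)*sqrt(1295), so the residue is (290/1408701)*sqrt(1295).
List the singular points by increasing real part (a conjugate pair: the negative imaginary part first).

Radius of convergence at 0: -7/2 + (1/10)*sqrt(1295).
At 7/2 - (1/10)*sqrt(1295): a pole of order 2; residue -(290/1408701)*sqrt(1295).
At 7/2 + (1/10)*sqrt(1295): a pole of order 2; residue (290/1408701)*sqrt(1295).


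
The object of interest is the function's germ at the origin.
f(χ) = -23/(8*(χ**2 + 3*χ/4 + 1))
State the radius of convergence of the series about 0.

The radius of convergence is 1.

Denominator factor (χ**2 + 3*χ/4 + 1): discriminant -55/16, complex-conjugate roots (-3/8) + ((1/8)*sqrt(55))*i and (-3/8) - ((1/8)*sqrt(55))*i; poles of order 1, moduli 1 and 1.
The radius of convergence is the smallest modulus among the singular points: 1.


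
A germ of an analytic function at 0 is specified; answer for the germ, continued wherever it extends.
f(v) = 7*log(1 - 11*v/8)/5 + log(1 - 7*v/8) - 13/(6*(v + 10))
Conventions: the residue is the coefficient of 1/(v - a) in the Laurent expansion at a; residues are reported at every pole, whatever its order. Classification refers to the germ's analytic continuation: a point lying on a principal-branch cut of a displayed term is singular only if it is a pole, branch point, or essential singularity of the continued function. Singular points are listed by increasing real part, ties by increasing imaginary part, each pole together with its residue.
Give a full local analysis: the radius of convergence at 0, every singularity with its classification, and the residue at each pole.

Radius of convergence at 0: 8/11.
At -10: a pole of order 1; residue -13/6.
At 8/11: a logarithmic branch point.
At 8/7: a logarithmic branch point.

Denominator factor (v + 10): pole of order 1 at -10, modulus 10.
Branch term (1)*log(1 - v/(8/7)): its argument vanishes at v = 8/7, a logarithmic branch point, modulus 8/7.
Branch term (7/5)*log(1 - v/(8/11)): its argument vanishes at v = 8/11, a logarithmic branch point, modulus 8/11.
The radius of convergence is the smallest modulus among the singular points: 8/11.
The branch terms are analytic at -10 and contribute nothing to the residue; only the rational part matters.
At the order-1 pole -10 set g(v) = (v - (-10))*(rational part) = -13/6.
Simple pole: residue = g(a) at a = -10, which is -13/6.
List the singular points by increasing real part (a conjugate pair: the negative imaginary part first).


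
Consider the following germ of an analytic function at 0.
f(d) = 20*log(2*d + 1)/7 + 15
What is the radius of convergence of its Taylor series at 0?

The radius of convergence is 1/2.

Branch term (20/7)*log(1 - d/(-1/2)): its argument vanishes at d = -1/2, a logarithmic branch point, modulus 1/2.
The radius of convergence is the smallest modulus among the singular points: 1/2.


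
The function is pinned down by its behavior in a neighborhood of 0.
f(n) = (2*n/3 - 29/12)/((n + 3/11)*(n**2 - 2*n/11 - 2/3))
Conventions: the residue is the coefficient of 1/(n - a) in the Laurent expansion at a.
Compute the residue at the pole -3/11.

At the order-1 pole -3/11 set g(n) = (n - (-3/11))*f(n) = (2*n/3 - 29/12)/(n**2 - 2*n/11 - 2/3).
Simple pole: residue = g(a) at a = -3/11, which is 3773/788.

The residue is 3773/788.


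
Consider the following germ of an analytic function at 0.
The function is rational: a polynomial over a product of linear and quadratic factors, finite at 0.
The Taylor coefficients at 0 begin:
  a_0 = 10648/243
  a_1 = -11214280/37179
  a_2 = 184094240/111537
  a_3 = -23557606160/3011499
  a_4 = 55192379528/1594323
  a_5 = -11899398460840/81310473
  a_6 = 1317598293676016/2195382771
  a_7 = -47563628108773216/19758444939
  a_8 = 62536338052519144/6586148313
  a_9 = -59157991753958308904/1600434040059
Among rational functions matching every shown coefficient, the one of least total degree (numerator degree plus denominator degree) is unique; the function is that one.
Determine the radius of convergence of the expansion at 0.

No rational of total degree below 8 reproduces all 10 coefficients; solving the [1/7] Pade equations on them gives f(ψ) = (ψ/17 + 11)/((ψ + 3/2)**3*(ψ**2 - 2*ψ/3 - 3/11)**2), whose expansion matches every shown term.
Denominator factor (ψ**2 - 2*ψ/3 - 3/11)^2: discriminant 152/99, real irrational roots 1/3 + (1/33)*sqrt(418) and 1/3 - (1/33)*sqrt(418); poles of order 2, moduli 1/3 + (1/33)*sqrt(418) and -1/3 + (1/33)*sqrt(418).
Denominator factor (ψ + 3/2)^3: pole of order 3 at -3/2, modulus 3/2.
The radius of convergence is the smallest modulus among the singular points: -1/3 + (1/33)*sqrt(418).

The radius of convergence is -1/3 + (1/33)*sqrt(418).


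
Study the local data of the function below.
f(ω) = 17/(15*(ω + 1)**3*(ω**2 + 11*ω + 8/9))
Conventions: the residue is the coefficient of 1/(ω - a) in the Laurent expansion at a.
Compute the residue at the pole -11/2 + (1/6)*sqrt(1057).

The residue is 372249/5513680 + (2416635/1165591952)*sqrt(1057).

The factor ω**2 + 11*ω + 8/9 splits as (ω - a)(ω - a') with a = -11/2 + (1/6)*sqrt(1057), a' = -11/2 - (1/6)*sqrt(1057). At the order-1 pole a set g(ω) = (ω - a)*f(ω) = [17/(15*(ω + 1)**3)] / (ω - a').
Simple pole: residue = g(a) at a = -11/2 + (1/6)*sqrt(1057), which is 372249/5513680 + (2416635/1165591952)*sqrt(1057).


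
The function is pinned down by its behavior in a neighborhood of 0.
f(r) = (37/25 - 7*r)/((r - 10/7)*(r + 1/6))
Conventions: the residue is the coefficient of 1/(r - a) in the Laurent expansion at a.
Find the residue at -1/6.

At the order-1 pole -1/6 set g(r) = (r - (-1/6))*f(r) = (37/25 - 7*r)/(r - 10/7).
Simple pole: residue = g(a) at a = -1/6, which is -2779/1675.

The residue is -2779/1675.


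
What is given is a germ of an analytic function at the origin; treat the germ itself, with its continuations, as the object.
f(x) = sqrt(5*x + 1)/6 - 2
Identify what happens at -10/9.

The point is a regular point.

There is no denominator, hence no pole anywhere.
Branch term sqrt(1 - x/(-1/5)): argument at -10/9 is -41/9, nonzero, so -10/9 is not its branch point (a point on a principal cut is still regular for the continued germ).
So the germ continues analytically to -10/9.


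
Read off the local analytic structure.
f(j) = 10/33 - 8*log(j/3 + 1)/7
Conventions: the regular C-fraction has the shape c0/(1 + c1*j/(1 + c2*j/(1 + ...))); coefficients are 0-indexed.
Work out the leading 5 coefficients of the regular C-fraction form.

The regular C-fraction coefficients are [10/33, 44/35, -229/210, -35/4122, 361/2061].

Taylor coefficients (expand at 0): a_0 = 10/33, a_1 = -8/21, a_2 = 4/63, a_3 = -8/567, a_4 = 2/567.
c0 = a_0 = 10/33. Peel one level at a time: if S = 1 + c*j/S' with S'(0) = 1, then c is the j-coefficient of S and S' = c*j/(S - 1).
S_1 = c0/f = 1 + (44/35)*j + (5038/3675)*j^2 + ...; c1 = 44/35.
S_2 = c1*j/(S_1 - 1) = 1 + (-229/210)*j + (-1/108)*j^2 + ...; c2 = -229/210.
S_3 = c2*j/(S_2 - 1) = 1 + (-35/4122)*j + (12635/8495442)*j^2 + ...; c3 = -35/4122.
S_4 = c3*j/(S_3 - 1) = 1 + (361/2061)*j + ...; c4 = 361/2061.


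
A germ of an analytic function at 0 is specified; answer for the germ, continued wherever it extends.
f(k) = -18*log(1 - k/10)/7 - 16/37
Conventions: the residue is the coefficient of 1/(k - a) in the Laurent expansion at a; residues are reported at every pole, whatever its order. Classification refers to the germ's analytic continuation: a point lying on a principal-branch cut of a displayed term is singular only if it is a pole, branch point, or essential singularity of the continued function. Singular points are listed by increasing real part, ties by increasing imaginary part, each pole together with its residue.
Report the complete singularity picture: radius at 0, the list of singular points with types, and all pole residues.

Radius of convergence at 0: 10.
At 10: a logarithmic branch point.

Branch term (-18/7)*log(1 - k/(10)): its argument vanishes at k = 10, a logarithmic branch point, modulus 10.
The radius of convergence is the smallest modulus among the singular points: 10.


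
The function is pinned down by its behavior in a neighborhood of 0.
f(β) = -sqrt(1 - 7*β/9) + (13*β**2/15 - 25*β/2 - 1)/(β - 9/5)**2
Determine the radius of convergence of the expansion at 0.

Denominator factor (β - 9/5)^2: pole of order 2 at 9/5, modulus 9/5.
Branch term (-1)*sqrt(1 - β/(9/7)): its argument vanishes at β = 9/7, a square-root branch point, modulus 9/7.
The radius of convergence is the smallest modulus among the singular points: 9/7.

The radius of convergence is 9/7.


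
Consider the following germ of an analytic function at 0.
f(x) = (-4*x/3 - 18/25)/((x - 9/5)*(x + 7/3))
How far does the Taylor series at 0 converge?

Denominator factor (x - 9/5): pole of order 1 at 9/5, modulus 9/5.
Denominator factor (x + 7/3): pole of order 1 at -7/3, modulus 7/3.
The radius of convergence is the smallest modulus among the singular points: 9/5.

The radius of convergence is 9/5.


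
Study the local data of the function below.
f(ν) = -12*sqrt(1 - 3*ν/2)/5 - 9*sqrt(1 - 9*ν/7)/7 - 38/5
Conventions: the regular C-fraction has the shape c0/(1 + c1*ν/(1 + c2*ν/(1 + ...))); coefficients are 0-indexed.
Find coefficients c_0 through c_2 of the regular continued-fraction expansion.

The regular C-fraction coefficients are [-79/7, 1287/5530, -233628/395395].

Taylor coefficients (expand at 0): a_0 = -79/7, a_1 = 1287/490, a_2 = 6453/6860.
c0 = a_0 = -79/7. Peel one level at a time: if S = 1 + c*ν/S' with S'(0) = 1, then c is the ν-coefficient of S and S' = c*ν/(S - 1).
S_1 = c0/f = 1 + (1287/5530)*ν + (1051326/7645225)*ν^2 + ...; c1 = 1287/5530.
S_2 = c1*ν/(S_1 - 1) = 1 + (-233628/395395)*ν + ...; c2 = -233628/395395.


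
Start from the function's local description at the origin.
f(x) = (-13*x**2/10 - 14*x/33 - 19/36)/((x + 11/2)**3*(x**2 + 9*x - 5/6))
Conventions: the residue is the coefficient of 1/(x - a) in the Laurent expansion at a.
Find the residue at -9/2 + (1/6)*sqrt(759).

The factor x**2 + 9*x - 5/6 splits as (x - a)(x - a') with a = -9/2 + (1/6)*sqrt(759), a' = -9/2 - (1/6)*sqrt(759). At the order-1 pole a set g(x) = (x - a)*f(x) = [(-13*x**2/10 - 14*x/33 - 19/36)/(x + 11/2)**3] / (x - a').
Simple pole: residue = g(a) at a = -9/2 + (1/6)*sqrt(759), which is -94340438/769863655 + (863814902/194775504715)*sqrt(759).

The residue is -94340438/769863655 + (863814902/194775504715)*sqrt(759).


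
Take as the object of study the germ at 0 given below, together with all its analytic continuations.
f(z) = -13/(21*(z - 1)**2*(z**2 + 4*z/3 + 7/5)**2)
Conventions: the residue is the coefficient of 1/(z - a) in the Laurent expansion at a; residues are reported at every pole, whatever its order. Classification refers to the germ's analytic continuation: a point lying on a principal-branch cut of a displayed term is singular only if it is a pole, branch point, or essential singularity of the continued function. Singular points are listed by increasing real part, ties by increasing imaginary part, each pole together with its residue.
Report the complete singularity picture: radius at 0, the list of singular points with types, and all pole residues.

Radius of convergence at 0: 1.
At (-2/3) - ((1/15)*sqrt(215))*i: a pole of order 2; residue (-24375/614656) - ((5158725/1136498944)*sqrt(215))*i.
At (-2/3) + ((1/15)*sqrt(215))*i: a pole of order 2; residue (-24375/614656) + ((5158725/1136498944)*sqrt(215))*i.
At 1: a pole of order 2; residue 24375/307328.


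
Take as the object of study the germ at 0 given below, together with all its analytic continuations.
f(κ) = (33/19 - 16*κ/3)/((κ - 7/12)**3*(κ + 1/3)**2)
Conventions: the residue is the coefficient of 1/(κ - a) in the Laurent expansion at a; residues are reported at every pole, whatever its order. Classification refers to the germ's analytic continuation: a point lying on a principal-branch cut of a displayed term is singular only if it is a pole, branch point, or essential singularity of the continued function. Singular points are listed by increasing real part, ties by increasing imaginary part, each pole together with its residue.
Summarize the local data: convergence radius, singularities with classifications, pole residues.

Denominator factor (κ - 7/12)^3: pole of order 3 at 7/12, modulus 7/12.
Denominator factor (κ + 1/3)^2: pole of order 2 at -1/3, modulus 1/3.
The radius of convergence is the smallest modulus among the singular points: 1/3.
At the order-2 pole -1/3 set g(κ) = (κ - (-1/3))^2*f(κ) = (33/19 - 16*κ/3)/(κ - 7/12)**3.
Order-2 pole: residue = g'(a); g'(-1/3) = -2227968/278179, so the residue is -2227968/278179.
At the order-3 pole 7/12 set g(κ) = (κ - (7/12))^3*f(κ) = (33/19 - 16*κ/3)/(κ + 1/3)**2.
Order-3 pole: residue = g''(a)/2; g''(7/12) = 4455936/278179, so the residue is 2227968/278179.
List the singular points by increasing real part (a conjugate pair: the negative imaginary part first).

Radius of convergence at 0: 1/3.
At -1/3: a pole of order 2; residue -2227968/278179.
At 7/12: a pole of order 3; residue 2227968/278179.


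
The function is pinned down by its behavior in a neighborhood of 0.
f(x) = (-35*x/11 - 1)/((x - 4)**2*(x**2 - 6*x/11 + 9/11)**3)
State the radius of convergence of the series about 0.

The radius of convergence is (3/11)*sqrt(11).

Denominator factor (x - 4)^2: pole of order 2 at 4, modulus 4.
Denominator factor (x**2 - 6*x/11 + 9/11)^3: discriminant -360/121, complex-conjugate roots (3/11) + ((3/11)*sqrt(10))*i and (3/11) - ((3/11)*sqrt(10))*i; poles of order 3, moduli (3/11)*sqrt(11) and (3/11)*sqrt(11).
The radius of convergence is the smallest modulus among the singular points: (3/11)*sqrt(11).


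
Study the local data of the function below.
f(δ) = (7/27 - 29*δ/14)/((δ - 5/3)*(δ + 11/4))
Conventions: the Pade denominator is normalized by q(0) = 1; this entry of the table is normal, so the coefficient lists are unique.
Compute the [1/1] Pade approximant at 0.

The Pade approximant has numerator coefficients [-28/495, 4347614/9653721]; denominator coefficients [1, -478603/2298505].

Taylor coefficients needed (expand at 0): a_0 = -28/495, a_1 = 83582/190575, a_2 = 957206/10481625.
Write the denominator as Q(δ) = 1 + q1*δ. Requiring Q*f - P = O(δ^3) with deg P <= 1 kills the coefficients of δ^2..δ^2 in Q*f:
  δ^2: a_2 + q1*a_1 = 0, i.e. 957206/10481625 + (83582/190575)*q1 = 0.
Solving this linear system: q1 = -478603/2298505.
The numerator is Q*f truncated at degree 1: P0 = a_0 = -28/495; P1 = a_1 + q1*a_0 = 4347614/9653721.


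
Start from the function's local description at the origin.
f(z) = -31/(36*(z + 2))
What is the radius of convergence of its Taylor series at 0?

Denominator factor (z + 2): pole of order 1 at -2, modulus 2.
The radius of convergence is the smallest modulus among the singular points: 2.

The radius of convergence is 2.


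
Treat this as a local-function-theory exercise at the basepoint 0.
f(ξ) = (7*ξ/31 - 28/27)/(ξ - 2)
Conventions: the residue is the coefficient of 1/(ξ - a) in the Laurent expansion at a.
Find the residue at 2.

At the order-1 pole 2 set g(ξ) = (ξ - (2))*f(ξ) = 7*ξ/31 - 28/27.
Simple pole: residue = g(a) at a = 2, which is -490/837.

The residue is -490/837.


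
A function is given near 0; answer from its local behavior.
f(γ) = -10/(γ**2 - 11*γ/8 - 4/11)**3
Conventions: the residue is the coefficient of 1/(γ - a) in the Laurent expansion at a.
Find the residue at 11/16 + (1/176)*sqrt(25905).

The residue is -(15859712/870725925)*sqrt(25905).

The factor γ**2 - 11*γ/8 - 4/11 splits as (γ - a)(γ - a') with a = 11/16 + (1/176)*sqrt(25905), a' = 11/16 - (1/176)*sqrt(25905). At the order-3 pole a set g(γ) = (γ - a)^3*f(γ) = [-10] / (γ - a')^3.
Order-3 pole: residue = g''(a)/2; g''(11/16 + (1/176)*sqrt(25905)) = -(31719424/870725925)*sqrt(25905), so the residue is -(15859712/870725925)*sqrt(25905).


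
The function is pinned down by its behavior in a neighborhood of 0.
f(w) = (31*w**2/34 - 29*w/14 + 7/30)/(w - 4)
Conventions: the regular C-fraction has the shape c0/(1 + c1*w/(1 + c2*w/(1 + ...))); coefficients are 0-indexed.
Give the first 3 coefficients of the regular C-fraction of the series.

The regular C-fraction coefficients are [-7/120, 1691/196, -11866965/1408603].

Taylor coefficients (expand at 0): a_0 = -7/120, a_1 = 1691/3360, a_2 = -23333/228480.
c0 = a_0 = -7/120. Peel one level at a time: if S = 1 + c*w/S' with S'(0) = 1, then c is the w-coefficient of S and S' = c*w/(S - 1).
S_1 = c0/f = 1 + (1691/196)*w + (11866965/163268)*w^2 + ...; c1 = 1691/196.
S_2 = c1*w/(S_1 - 1) = 1 + (-11866965/1408603)*w + ...; c2 = -11866965/1408603.


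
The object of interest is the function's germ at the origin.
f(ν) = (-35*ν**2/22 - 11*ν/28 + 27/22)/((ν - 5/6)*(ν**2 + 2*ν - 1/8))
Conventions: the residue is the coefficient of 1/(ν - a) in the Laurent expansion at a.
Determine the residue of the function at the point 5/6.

At the order-1 pole 5/6 set g(ν) = (ν - (5/6))*f(ν) = (-35*ν**2/22 - 11*ν/28 + 27/22)/(ν**2 + 2*ν - 1/8).
Simple pole: residue = g(a) at a = 5/6, which is -1136/12397.

The residue is -1136/12397.


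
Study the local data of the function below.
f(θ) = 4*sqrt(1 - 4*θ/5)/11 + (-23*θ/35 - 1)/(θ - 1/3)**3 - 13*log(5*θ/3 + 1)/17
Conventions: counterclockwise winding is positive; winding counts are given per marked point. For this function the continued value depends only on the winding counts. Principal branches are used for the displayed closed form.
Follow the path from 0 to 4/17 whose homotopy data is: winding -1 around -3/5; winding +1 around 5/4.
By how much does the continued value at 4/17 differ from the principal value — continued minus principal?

Continued minus principal equals (-(8/935)*sqrt(5865)) + ((26/17)*pi)*i.

The rational part is single-valued and drops out of the difference; each branch term changes only by its own monodromy.
(-13/17)*log(1 - θ/(-3/5)): each positive loop around -3/5 adds 2*pi*i to the log, so winding -1 contributes (-13/17)*(-1)*2*pi*i = (26/17)*pi*i.
(4/11)*sqrt(1 - θ/(5/4)): winding +1 is odd, the square root flips sign, contributing -2*(4/11)*sqrt(1 - (4/17)/(5/4)) = -2*(4/11)*sqrt(69/85) = -(8/935)*sqrt(5865).
Summing the contributions at θ = 4/17 gives (-(8/935)*sqrt(5865)) + ((26/17)*pi)*i.


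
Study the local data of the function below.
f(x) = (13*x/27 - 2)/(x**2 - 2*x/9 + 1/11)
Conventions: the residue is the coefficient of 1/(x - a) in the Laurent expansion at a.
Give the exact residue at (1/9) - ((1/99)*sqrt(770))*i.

The factor x**2 - 2*x/9 + 1/11 splits as (x - a)(x - a') with a = (1/9) - ((1/99)*sqrt(770))*i, a' = (1/9) + ((1/99)*sqrt(770))*i. At the order-1 pole a set g(x) = (x - a)*f(x) = [13*x/27 - 2] / (x - a').
Simple pole: residue = g(a) at a = (1/9) - ((1/99)*sqrt(770))*i, which is (13/54) - ((473/3780)*sqrt(770))*i.

The residue is (13/54) - ((473/3780)*sqrt(770))*i.


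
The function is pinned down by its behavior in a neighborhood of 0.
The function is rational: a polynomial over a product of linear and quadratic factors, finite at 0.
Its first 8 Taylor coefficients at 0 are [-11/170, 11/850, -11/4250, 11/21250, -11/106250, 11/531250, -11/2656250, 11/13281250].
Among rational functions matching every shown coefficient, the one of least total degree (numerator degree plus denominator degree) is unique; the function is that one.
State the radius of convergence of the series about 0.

No rational of total degree below 1 reproduces all 8 coefficients; solving the [0/1] Pade equations on them gives f(ρ) = -11/(34*(ρ + 5)), whose expansion matches every shown term.
Denominator factor (ρ + 5): pole of order 1 at -5, modulus 5.
The radius of convergence is the smallest modulus among the singular points: 5.

The radius of convergence is 5.


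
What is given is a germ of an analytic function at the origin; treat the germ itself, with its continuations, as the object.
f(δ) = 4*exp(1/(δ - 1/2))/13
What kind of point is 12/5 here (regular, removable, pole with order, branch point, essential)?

The point is a regular point.

There is no denominator, hence no pole anywhere.
The essential point of exp(1/(δ - (1/2))) is 1/2, not 12/5.
So the germ continues analytically to 12/5.


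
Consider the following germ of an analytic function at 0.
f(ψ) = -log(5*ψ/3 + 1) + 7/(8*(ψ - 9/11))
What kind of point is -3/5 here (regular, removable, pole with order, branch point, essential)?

The term (-1)*log(1 - ψ/(-3/5)) has argument 1 - -3/5/(-3/5) = 0 at -3/5: a logarithmic (infinitely-sheeted) branch point; the remaining terms are analytic or single-valued there.

The point is a logarithmic branch point.


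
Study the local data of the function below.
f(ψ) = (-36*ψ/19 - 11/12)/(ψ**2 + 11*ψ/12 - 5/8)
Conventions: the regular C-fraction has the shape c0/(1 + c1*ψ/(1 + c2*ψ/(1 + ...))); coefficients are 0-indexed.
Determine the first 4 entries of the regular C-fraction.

Taylor coefficients (expand at 0): a_0 = 22/15, a_1 = 22156/4275, a_2 = 637912/64125, a_3 = 22010224/961875.
c0 = a_0 = 22/15. Peel one level at a time: if S = 1 + c*ψ/S' with S'(0) = 1, then c is the ψ-coefficient of S and S' = c*ψ/(S - 1).
S_1 = c0/f = 1 + (-11078/3135)*ψ + (1245784/218405)*ψ^2 + ...; c1 = -11078/3135.
S_2 = c1*ψ/(S_1 - 1) = 1 + (1868676/1157651)*ψ + (-22424112/30680521)*ψ^2 + ...; c2 = 1868676/1157651.
S_3 = c2*ψ/(S_2 - 1) = 1 + (2508/5539)*ψ + ...; c3 = 2508/5539.

The regular C-fraction coefficients are [22/15, -11078/3135, 1868676/1157651, 2508/5539].


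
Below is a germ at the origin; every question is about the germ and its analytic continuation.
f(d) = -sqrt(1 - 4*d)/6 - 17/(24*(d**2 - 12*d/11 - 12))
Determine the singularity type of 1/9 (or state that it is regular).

The point is a regular point.

Denominator factors: d**2 - 12*d/11 - 12 = -10789/891 at d = 1/9 — none vanishes.
Branch term sqrt(1 - d/(1/4)): argument at 1/9 is 5/9, nonzero, so 1/9 is not its branch point (a point on a principal cut is still regular for the continued germ).
So the germ continues analytically to 1/9.


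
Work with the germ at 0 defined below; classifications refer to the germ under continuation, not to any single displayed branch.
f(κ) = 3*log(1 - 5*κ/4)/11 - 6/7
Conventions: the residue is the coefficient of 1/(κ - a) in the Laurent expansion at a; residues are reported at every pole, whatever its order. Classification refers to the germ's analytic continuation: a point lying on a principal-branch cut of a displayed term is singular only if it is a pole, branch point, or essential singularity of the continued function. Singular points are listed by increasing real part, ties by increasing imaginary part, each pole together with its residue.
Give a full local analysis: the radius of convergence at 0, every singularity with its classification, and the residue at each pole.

Branch term (3/11)*log(1 - κ/(4/5)): its argument vanishes at κ = 4/5, a logarithmic branch point, modulus 4/5.
The radius of convergence is the smallest modulus among the singular points: 4/5.

Radius of convergence at 0: 4/5.
At 4/5: a logarithmic branch point.


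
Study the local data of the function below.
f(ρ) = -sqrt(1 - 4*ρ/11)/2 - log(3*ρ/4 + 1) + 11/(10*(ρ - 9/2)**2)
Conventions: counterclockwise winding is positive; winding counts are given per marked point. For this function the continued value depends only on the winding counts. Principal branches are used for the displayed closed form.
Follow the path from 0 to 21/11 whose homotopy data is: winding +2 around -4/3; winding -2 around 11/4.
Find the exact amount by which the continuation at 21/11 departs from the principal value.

Continued minus principal equals -(4)*pi*i.

The rational part is single-valued and drops out of the difference; each branch term changes only by its own monodromy.
(-1/2)*sqrt(1 - ρ/(11/4)): winding -2 is even, the square root returns to the same sheet, contribution 0.
(-1)*log(1 - ρ/(-4/3)): each positive loop around -4/3 adds 2*pi*i to the log, so winding +2 contributes (-1)*(2)*2*pi*i = -(4)*pi*i.
Summing the contributions at ρ = 21/11 gives -(4)*pi*i.


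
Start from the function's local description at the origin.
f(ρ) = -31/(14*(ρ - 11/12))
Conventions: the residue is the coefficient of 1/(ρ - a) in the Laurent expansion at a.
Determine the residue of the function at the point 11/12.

The residue is -31/14.

At the order-1 pole 11/12 set g(ρ) = (ρ - (11/12))*f(ρ) = -31/14.
Simple pole: residue = g(a) at a = 11/12, which is -31/14.


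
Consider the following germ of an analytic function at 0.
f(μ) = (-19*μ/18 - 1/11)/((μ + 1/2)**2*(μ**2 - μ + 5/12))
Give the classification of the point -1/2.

The point is a pole of order 2.

The denominator factor μ + 1/2 vanishes at -1/2 and appears to the power 2; the numerator there equals 173/396, nonzero, and no other factor vanishes.
Hence a pole whose order is the multiplicity, 2.


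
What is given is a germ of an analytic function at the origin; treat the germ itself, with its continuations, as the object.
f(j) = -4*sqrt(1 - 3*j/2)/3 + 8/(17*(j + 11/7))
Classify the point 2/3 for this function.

The term (-4/3)*sqrt(1 - j/(2/3)) has argument 1 - 2/3/(2/3) = 0 at 2/3: a square-root (algebraic, two-sheeted) branch point; the remaining terms are analytic or single-valued there.

The point is an algebraic (square-root) branch point.


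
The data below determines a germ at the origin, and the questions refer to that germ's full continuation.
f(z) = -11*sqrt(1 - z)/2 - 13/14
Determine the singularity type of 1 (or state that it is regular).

The term (-11/2)*sqrt(1 - z/(1)) has argument 1 - 1/(1) = 0 at 1: a square-root (algebraic, two-sheeted) branch point; the remaining terms are analytic or single-valued there.

The point is an algebraic (square-root) branch point.


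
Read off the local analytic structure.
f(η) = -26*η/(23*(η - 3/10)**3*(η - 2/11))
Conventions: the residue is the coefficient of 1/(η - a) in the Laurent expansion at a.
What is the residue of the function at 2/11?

At the order-1 pole 2/11 set g(η) = (η - (2/11))*f(η) = -26*η/(23*(η - 3/10)**3).
Simple pole: residue = g(a) at a = 2/11, which is 484000/3887.

The residue is 484000/3887.


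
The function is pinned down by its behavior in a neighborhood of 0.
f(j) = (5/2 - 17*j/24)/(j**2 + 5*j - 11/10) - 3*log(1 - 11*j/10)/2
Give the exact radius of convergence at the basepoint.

Denominator factor (j**2 + 5*j - 11/10): discriminant 147/5, real irrational roots -5/2 + (7/10)*sqrt(15) and -5/2 - (7/10)*sqrt(15); poles of order 1, moduli -5/2 + (7/10)*sqrt(15) and 5/2 + (7/10)*sqrt(15).
Branch term (-3/2)*log(1 - j/(10/11)): its argument vanishes at j = 10/11, a logarithmic branch point, modulus 10/11.
The radius of convergence is the smallest modulus among the singular points: -5/2 + (7/10)*sqrt(15).

The radius of convergence is -5/2 + (7/10)*sqrt(15).


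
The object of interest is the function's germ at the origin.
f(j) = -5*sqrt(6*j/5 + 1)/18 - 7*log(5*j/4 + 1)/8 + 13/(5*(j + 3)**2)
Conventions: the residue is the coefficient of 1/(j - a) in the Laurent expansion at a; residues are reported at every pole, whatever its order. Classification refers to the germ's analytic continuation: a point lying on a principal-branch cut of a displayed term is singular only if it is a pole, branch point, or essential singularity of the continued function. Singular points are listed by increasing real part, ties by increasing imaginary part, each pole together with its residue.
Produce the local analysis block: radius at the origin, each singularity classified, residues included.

Radius of convergence at 0: 4/5.
At -3: a pole of order 2; residue 0.
At -5/6: an algebraic (square-root) branch point.
At -4/5: a logarithmic branch point.

Denominator factor (j + 3)^2: pole of order 2 at -3, modulus 3.
Branch term (-7/8)*log(1 - j/(-4/5)): its argument vanishes at j = -4/5, a logarithmic branch point, modulus 4/5.
Branch term (-5/18)*sqrt(1 - j/(-5/6)): its argument vanishes at j = -5/6, a square-root branch point, modulus 5/6.
The radius of convergence is the smallest modulus among the singular points: 4/5.
The branch terms are analytic at -3 and contribute nothing to the residue; only the rational part matters.
At the order-2 pole -3 set g(j) = (j - (-3))^2*(rational part) = 13/5.
Order-2 pole: residue = g'(a); g'(-3) = 0, so the residue is 0.
List the singular points by increasing real part (a conjugate pair: the negative imaginary part first).


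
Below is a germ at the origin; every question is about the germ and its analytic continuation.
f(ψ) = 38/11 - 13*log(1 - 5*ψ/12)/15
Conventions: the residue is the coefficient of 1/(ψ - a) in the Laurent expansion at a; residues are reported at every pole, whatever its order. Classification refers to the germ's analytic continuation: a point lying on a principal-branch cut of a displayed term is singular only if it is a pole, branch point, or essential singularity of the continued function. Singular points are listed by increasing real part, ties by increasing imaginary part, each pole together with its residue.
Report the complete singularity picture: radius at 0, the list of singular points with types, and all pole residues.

Branch term (-13/15)*log(1 - ψ/(12/5)): its argument vanishes at ψ = 12/5, a logarithmic branch point, modulus 12/5.
The radius of convergence is the smallest modulus among the singular points: 12/5.

Radius of convergence at 0: 12/5.
At 12/5: a logarithmic branch point.
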